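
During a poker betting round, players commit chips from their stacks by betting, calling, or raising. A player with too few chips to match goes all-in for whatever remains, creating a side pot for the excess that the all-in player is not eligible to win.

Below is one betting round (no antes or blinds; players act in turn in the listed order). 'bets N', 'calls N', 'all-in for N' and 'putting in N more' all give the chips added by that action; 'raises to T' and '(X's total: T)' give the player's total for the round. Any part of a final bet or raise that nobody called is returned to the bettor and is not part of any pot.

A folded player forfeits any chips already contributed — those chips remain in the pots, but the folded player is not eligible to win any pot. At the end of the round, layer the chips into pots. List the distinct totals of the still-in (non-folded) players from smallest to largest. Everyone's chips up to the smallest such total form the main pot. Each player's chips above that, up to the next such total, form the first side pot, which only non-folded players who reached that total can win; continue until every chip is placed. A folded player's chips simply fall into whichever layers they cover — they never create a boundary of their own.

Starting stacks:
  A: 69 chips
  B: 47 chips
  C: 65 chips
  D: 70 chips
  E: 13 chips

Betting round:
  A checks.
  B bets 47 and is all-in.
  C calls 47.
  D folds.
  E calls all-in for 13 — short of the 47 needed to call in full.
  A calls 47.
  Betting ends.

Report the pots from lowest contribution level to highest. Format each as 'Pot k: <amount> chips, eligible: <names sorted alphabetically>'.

Contributions: A=47, B=47, C=47, E=13
Folded: D
Pot levels (distinct totals of non-folded players): 13, 47
Layer 1-13: 13 each from A, B, C, E = 13*4 = 52 chips; eligible A, B, C, E
Layer 14-47: 34 each from A, B, C = 34*3 = 102 chips; eligible A, B, C

Pot 1: 52 chips, eligible: A, B, C, E
Pot 2: 102 chips, eligible: A, B, C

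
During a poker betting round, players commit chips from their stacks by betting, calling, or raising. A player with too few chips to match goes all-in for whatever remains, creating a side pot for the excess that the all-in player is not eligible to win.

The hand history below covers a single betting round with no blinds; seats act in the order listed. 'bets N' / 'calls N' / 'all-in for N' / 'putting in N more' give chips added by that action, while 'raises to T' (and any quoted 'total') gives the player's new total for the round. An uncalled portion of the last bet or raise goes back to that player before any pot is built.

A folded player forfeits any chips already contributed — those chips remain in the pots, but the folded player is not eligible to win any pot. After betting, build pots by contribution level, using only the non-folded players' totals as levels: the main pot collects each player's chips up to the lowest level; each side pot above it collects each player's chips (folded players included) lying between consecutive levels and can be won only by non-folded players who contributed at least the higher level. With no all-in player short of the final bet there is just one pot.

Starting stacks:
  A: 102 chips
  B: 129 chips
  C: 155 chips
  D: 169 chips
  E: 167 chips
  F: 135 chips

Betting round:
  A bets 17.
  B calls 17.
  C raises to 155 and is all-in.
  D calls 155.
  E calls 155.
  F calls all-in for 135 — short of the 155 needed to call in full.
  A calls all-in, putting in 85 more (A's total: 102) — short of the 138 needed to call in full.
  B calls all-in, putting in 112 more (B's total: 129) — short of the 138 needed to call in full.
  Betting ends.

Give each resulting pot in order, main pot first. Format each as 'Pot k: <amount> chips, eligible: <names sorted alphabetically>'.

Pot 1: 612 chips, eligible: A, B, C, D, E, F
Pot 2: 135 chips, eligible: B, C, D, E, F
Pot 3: 24 chips, eligible: C, D, E, F
Pot 4: 60 chips, eligible: C, D, E

Derivation:
Contributions: A=102, B=129, C=155, D=155, E=155, F=135
Pot levels (distinct totals of non-folded players): 102, 129, 135, 155
Layer 1-102: 102 each from A, B, C, D, E, F = 102*6 = 612 chips; eligible A, B, C, D, E, F
Layer 103-129: 27 each from B, C, D, E, F = 27*5 = 135 chips; eligible B, C, D, E, F
Layer 130-135: 6 each from C, D, E, F = 6*4 = 24 chips; eligible C, D, E, F
Layer 136-155: 20 each from C, D, E = 20*3 = 60 chips; eligible C, D, E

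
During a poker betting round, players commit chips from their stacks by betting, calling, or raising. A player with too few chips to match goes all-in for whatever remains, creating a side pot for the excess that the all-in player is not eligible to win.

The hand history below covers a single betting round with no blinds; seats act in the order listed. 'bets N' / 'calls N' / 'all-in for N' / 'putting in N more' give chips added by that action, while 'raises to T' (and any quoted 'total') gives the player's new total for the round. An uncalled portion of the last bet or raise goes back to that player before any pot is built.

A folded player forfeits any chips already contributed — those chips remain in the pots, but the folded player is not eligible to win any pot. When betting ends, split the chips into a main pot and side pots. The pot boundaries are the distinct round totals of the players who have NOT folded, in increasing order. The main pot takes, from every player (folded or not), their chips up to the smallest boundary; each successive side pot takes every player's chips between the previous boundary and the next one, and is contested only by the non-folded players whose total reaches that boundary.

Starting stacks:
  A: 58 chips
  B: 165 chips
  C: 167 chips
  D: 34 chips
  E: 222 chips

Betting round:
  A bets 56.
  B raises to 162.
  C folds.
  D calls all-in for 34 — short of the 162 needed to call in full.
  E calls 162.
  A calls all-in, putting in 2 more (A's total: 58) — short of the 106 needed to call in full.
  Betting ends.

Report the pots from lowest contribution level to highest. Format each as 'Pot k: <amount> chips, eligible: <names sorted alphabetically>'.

Pot 1: 136 chips, eligible: A, B, D, E
Pot 2: 72 chips, eligible: A, B, E
Pot 3: 208 chips, eligible: B, E

Derivation:
Contributions: A=58, B=162, D=34, E=162
Folded: C
Pot levels (distinct totals of non-folded players): 34, 58, 162
Layer 1-34: 34 each from A, B, D, E = 34*4 = 136 chips; eligible A, B, D, E
Layer 35-58: 24 each from A, B, E = 24*3 = 72 chips; eligible A, B, E
Layer 59-162: 104 each from B, E = 104*2 = 208 chips; eligible B, E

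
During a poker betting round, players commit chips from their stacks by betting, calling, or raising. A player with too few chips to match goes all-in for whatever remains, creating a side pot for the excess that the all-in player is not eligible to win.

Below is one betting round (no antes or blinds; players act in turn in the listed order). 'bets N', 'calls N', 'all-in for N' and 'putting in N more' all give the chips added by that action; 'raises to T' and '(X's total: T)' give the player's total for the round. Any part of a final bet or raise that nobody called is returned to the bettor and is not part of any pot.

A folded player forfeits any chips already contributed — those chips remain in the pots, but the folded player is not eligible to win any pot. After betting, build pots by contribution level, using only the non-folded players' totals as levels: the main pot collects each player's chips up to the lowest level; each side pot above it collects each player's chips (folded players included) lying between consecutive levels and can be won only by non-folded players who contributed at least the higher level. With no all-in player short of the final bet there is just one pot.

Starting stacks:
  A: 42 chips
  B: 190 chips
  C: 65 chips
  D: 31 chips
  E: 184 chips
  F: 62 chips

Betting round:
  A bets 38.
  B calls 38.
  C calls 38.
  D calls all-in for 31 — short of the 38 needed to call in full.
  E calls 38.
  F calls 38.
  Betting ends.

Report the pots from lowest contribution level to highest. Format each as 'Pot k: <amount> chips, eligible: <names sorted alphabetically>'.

Pot 1: 186 chips, eligible: A, B, C, D, E, F
Pot 2: 35 chips, eligible: A, B, C, E, F

Derivation:
Contributions: A=38, B=38, C=38, D=31, E=38, F=38
Pot levels (distinct totals of non-folded players): 31, 38
Layer 1-31: 31 each from A, B, C, D, E, F = 31*6 = 186 chips; eligible A, B, C, D, E, F
Layer 32-38: 7 each from A, B, C, E, F = 7*5 = 35 chips; eligible A, B, C, E, F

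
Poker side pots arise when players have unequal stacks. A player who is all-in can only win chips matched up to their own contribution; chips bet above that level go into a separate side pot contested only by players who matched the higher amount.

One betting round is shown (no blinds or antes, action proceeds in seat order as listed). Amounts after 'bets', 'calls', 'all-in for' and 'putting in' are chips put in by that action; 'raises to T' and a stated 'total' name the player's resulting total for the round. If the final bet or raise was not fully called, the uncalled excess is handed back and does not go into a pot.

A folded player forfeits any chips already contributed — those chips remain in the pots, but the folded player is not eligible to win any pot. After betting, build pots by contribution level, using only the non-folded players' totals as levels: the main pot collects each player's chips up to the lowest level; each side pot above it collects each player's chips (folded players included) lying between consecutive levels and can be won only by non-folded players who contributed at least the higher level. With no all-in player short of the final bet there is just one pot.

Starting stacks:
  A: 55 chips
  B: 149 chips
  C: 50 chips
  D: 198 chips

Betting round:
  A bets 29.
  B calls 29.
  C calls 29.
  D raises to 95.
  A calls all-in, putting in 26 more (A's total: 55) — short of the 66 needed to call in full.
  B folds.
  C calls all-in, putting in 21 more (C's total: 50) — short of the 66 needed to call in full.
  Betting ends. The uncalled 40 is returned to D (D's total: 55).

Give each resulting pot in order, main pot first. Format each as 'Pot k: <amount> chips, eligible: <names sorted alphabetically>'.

Pot 1: 179 chips, eligible: A, C, D
Pot 2: 10 chips, eligible: A, D

Derivation:
Contributions (after 40 returned to D): A=55, B=29, C=50, D=55
Folded: B
Pot levels (distinct totals of non-folded players): 50, 55
Layer 1-50: A 50 + B 29 + C 50 + D 50 = 179 chips; eligible A, C, D
Layer 51-55: 5 each from A, D = 5*2 = 10 chips; eligible A, D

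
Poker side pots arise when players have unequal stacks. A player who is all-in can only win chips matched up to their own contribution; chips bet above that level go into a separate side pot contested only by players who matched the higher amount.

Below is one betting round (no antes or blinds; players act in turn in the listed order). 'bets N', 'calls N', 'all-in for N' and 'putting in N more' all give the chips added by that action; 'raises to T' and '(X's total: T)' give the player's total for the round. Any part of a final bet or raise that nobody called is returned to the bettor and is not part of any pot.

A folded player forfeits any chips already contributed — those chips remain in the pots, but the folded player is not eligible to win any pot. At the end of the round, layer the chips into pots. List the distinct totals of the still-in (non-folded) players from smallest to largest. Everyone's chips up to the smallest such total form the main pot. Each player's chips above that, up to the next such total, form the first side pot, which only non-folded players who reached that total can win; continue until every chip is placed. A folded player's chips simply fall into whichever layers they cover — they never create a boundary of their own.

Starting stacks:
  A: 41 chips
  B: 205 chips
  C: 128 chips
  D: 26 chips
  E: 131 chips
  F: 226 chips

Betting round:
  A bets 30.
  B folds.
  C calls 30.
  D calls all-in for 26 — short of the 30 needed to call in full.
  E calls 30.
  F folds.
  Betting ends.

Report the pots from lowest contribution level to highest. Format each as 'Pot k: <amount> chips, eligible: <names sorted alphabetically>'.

Pot 1: 104 chips, eligible: A, C, D, E
Pot 2: 12 chips, eligible: A, C, E

Derivation:
Contributions: A=30, C=30, D=26, E=30
Folded: B, F
Pot levels (distinct totals of non-folded players): 26, 30
Layer 1-26: 26 each from A, C, D, E = 26*4 = 104 chips; eligible A, C, D, E
Layer 27-30: 4 each from A, C, E = 4*3 = 12 chips; eligible A, C, E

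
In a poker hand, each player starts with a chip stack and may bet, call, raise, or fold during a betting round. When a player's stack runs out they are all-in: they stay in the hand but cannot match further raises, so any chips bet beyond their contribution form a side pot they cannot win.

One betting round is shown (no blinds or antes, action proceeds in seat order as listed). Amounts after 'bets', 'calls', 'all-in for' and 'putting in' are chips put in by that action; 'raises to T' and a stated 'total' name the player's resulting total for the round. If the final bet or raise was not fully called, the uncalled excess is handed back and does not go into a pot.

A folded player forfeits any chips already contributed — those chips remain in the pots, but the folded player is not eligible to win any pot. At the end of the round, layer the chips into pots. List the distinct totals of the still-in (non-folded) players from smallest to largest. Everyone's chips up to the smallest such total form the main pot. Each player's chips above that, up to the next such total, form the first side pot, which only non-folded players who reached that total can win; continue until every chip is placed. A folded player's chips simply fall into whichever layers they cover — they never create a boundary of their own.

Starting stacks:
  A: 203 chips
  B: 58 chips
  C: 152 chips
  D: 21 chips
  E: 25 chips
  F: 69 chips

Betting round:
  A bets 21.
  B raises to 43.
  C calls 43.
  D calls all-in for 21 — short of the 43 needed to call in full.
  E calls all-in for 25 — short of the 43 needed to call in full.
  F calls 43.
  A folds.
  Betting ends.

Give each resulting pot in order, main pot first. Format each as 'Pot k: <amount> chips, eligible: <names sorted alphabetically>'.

Contributions: A=21, B=43, C=43, D=21, E=25, F=43
Folded: A
Pot levels (distinct totals of non-folded players): 21, 25, 43
Layer 1-21: 21 each from A, B, C, D, E, F = 21*6 = 126 chips; eligible B, C, D, E, F
Layer 22-25: 4 each from B, C, E, F = 4*4 = 16 chips; eligible B, C, E, F
Layer 26-43: 18 each from B, C, F = 18*3 = 54 chips; eligible B, C, F

Pot 1: 126 chips, eligible: B, C, D, E, F
Pot 2: 16 chips, eligible: B, C, E, F
Pot 3: 54 chips, eligible: B, C, F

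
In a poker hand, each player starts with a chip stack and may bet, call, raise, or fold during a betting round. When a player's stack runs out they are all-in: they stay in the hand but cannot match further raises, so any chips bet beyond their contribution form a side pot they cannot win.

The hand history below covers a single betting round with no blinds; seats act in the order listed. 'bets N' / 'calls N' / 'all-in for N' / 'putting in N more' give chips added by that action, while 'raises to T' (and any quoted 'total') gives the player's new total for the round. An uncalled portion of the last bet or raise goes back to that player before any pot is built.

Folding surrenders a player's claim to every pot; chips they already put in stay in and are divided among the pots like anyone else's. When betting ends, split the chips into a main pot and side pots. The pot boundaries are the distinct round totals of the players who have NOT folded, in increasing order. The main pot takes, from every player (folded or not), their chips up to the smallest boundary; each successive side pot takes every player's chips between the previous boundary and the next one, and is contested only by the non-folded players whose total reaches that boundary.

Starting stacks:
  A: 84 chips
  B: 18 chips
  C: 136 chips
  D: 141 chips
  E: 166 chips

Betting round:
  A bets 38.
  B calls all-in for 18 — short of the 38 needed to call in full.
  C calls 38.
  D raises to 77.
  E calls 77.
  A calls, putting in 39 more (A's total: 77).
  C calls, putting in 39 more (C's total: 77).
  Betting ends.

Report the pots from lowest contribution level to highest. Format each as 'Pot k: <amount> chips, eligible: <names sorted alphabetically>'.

Pot 1: 90 chips, eligible: A, B, C, D, E
Pot 2: 236 chips, eligible: A, C, D, E

Derivation:
Contributions: A=77, B=18, C=77, D=77, E=77
Pot levels (distinct totals of non-folded players): 18, 77
Layer 1-18: 18 each from A, B, C, D, E = 18*5 = 90 chips; eligible A, B, C, D, E
Layer 19-77: 59 each from A, C, D, E = 59*4 = 236 chips; eligible A, C, D, E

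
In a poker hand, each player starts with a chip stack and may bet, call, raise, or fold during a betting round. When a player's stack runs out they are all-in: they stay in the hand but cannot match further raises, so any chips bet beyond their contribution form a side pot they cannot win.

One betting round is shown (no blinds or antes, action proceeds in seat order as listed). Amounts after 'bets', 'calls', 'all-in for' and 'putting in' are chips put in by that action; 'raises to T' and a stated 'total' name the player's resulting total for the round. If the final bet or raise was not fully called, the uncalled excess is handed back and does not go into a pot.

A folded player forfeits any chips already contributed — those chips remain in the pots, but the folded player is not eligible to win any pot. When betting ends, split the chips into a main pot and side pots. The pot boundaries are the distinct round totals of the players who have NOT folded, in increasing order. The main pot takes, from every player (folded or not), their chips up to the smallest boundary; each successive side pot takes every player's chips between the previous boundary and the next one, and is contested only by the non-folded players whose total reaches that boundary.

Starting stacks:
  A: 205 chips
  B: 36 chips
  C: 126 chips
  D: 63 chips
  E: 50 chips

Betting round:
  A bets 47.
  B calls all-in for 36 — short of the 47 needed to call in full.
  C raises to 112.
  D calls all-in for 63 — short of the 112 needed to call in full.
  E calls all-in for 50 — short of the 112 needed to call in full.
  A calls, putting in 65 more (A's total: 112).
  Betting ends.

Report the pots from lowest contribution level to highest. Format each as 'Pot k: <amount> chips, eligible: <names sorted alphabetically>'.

Contributions: A=112, B=36, C=112, D=63, E=50
Pot levels (distinct totals of non-folded players): 36, 50, 63, 112
Layer 1-36: 36 each from A, B, C, D, E = 36*5 = 180 chips; eligible A, B, C, D, E
Layer 37-50: 14 each from A, C, D, E = 14*4 = 56 chips; eligible A, C, D, E
Layer 51-63: 13 each from A, C, D = 13*3 = 39 chips; eligible A, C, D
Layer 64-112: 49 each from A, C = 49*2 = 98 chips; eligible A, C

Pot 1: 180 chips, eligible: A, B, C, D, E
Pot 2: 56 chips, eligible: A, C, D, E
Pot 3: 39 chips, eligible: A, C, D
Pot 4: 98 chips, eligible: A, C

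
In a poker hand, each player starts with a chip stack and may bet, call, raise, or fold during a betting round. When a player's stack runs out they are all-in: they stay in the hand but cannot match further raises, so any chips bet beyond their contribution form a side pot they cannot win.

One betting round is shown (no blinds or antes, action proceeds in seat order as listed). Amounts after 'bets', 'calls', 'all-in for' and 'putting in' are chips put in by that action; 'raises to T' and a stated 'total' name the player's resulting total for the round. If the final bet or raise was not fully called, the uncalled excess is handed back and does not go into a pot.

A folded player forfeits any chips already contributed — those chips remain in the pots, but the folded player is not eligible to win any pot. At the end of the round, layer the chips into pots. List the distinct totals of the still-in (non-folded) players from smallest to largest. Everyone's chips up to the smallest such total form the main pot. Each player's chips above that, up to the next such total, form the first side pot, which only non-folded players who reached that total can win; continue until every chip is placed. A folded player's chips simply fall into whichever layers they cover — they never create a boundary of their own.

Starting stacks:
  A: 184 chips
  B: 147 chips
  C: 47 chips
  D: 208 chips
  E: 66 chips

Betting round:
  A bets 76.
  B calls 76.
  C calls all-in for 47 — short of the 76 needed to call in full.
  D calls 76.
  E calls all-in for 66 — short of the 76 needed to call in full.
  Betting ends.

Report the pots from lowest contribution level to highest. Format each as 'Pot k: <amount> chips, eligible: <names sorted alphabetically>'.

Pot 1: 235 chips, eligible: A, B, C, D, E
Pot 2: 76 chips, eligible: A, B, D, E
Pot 3: 30 chips, eligible: A, B, D

Derivation:
Contributions: A=76, B=76, C=47, D=76, E=66
Pot levels (distinct totals of non-folded players): 47, 66, 76
Layer 1-47: 47 each from A, B, C, D, E = 47*5 = 235 chips; eligible A, B, C, D, E
Layer 48-66: 19 each from A, B, D, E = 19*4 = 76 chips; eligible A, B, D, E
Layer 67-76: 10 each from A, B, D = 10*3 = 30 chips; eligible A, B, D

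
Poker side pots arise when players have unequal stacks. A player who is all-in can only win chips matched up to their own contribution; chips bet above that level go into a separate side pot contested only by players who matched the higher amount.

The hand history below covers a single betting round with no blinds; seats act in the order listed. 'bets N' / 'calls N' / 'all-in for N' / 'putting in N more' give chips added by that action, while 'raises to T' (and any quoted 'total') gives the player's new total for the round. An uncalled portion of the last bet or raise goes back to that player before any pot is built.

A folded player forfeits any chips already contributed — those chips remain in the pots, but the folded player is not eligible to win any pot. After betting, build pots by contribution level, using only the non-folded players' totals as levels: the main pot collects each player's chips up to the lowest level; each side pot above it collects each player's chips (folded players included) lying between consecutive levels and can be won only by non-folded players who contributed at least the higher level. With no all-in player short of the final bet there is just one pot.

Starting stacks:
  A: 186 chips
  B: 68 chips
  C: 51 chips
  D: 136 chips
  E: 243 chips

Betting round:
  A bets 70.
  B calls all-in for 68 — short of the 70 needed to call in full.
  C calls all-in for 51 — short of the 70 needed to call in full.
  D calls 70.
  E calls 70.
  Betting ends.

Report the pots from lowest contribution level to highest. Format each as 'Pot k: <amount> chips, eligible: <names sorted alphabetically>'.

Pot 1: 255 chips, eligible: A, B, C, D, E
Pot 2: 68 chips, eligible: A, B, D, E
Pot 3: 6 chips, eligible: A, D, E

Derivation:
Contributions: A=70, B=68, C=51, D=70, E=70
Pot levels (distinct totals of non-folded players): 51, 68, 70
Layer 1-51: 51 each from A, B, C, D, E = 51*5 = 255 chips; eligible A, B, C, D, E
Layer 52-68: 17 each from A, B, D, E = 17*4 = 68 chips; eligible A, B, D, E
Layer 69-70: 2 each from A, D, E = 2*3 = 6 chips; eligible A, D, E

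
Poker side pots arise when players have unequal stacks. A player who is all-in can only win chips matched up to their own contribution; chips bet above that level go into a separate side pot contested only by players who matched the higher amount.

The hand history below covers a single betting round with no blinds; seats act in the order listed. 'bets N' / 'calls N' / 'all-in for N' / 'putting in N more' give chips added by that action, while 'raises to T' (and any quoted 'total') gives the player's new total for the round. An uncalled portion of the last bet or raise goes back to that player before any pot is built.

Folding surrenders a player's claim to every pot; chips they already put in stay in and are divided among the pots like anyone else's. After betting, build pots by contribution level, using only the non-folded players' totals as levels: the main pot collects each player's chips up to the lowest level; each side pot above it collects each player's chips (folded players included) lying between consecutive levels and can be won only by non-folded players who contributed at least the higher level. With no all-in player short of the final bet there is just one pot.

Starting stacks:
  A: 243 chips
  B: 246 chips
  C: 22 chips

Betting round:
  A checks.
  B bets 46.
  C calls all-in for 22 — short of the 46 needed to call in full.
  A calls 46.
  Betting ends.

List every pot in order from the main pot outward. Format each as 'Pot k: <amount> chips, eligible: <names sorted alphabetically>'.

Pot 1: 66 chips, eligible: A, B, C
Pot 2: 48 chips, eligible: A, B

Derivation:
Contributions: A=46, B=46, C=22
Pot levels (distinct totals of non-folded players): 22, 46
Layer 1-22: 22 each from A, B, C = 22*3 = 66 chips; eligible A, B, C
Layer 23-46: 24 each from A, B = 24*2 = 48 chips; eligible A, B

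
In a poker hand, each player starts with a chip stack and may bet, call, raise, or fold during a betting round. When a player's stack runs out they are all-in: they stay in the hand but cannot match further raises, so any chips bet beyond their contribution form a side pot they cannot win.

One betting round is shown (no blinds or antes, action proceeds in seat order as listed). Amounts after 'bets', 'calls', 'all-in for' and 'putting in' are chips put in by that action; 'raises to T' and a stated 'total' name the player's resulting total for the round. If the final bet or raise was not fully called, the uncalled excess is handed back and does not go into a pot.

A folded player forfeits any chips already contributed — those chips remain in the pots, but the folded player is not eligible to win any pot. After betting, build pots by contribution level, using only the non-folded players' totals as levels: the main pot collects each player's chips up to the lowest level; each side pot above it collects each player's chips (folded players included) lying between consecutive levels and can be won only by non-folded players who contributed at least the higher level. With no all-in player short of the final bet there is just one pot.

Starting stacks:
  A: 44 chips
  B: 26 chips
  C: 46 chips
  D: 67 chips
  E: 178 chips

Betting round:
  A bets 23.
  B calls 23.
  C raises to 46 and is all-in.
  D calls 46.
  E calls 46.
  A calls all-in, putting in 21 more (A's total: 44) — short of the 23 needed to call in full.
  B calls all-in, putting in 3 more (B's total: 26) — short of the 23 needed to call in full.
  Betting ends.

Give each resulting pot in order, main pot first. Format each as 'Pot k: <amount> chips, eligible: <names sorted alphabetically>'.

Contributions: A=44, B=26, C=46, D=46, E=46
Pot levels (distinct totals of non-folded players): 26, 44, 46
Layer 1-26: 26 each from A, B, C, D, E = 26*5 = 130 chips; eligible A, B, C, D, E
Layer 27-44: 18 each from A, C, D, E = 18*4 = 72 chips; eligible A, C, D, E
Layer 45-46: 2 each from C, D, E = 2*3 = 6 chips; eligible C, D, E

Pot 1: 130 chips, eligible: A, B, C, D, E
Pot 2: 72 chips, eligible: A, C, D, E
Pot 3: 6 chips, eligible: C, D, E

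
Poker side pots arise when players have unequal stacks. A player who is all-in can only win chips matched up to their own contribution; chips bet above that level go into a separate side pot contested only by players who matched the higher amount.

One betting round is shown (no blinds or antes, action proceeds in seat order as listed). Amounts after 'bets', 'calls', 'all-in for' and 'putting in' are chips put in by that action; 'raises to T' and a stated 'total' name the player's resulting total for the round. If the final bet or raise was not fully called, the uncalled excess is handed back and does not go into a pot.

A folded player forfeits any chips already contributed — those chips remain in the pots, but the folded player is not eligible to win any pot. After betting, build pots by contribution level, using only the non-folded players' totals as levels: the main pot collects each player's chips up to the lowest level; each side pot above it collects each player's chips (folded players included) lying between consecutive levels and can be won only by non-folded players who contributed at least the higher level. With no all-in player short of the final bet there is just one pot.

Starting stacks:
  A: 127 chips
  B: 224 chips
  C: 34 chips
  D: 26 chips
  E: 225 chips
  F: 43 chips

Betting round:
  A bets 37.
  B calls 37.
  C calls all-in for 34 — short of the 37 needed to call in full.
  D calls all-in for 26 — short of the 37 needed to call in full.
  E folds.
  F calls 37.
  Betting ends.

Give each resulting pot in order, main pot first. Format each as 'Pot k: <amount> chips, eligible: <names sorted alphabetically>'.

Pot 1: 130 chips, eligible: A, B, C, D, F
Pot 2: 32 chips, eligible: A, B, C, F
Pot 3: 9 chips, eligible: A, B, F

Derivation:
Contributions: A=37, B=37, C=34, D=26, F=37
Folded: E
Pot levels (distinct totals of non-folded players): 26, 34, 37
Layer 1-26: 26 each from A, B, C, D, F = 26*5 = 130 chips; eligible A, B, C, D, F
Layer 27-34: 8 each from A, B, C, F = 8*4 = 32 chips; eligible A, B, C, F
Layer 35-37: 3 each from A, B, F = 3*3 = 9 chips; eligible A, B, F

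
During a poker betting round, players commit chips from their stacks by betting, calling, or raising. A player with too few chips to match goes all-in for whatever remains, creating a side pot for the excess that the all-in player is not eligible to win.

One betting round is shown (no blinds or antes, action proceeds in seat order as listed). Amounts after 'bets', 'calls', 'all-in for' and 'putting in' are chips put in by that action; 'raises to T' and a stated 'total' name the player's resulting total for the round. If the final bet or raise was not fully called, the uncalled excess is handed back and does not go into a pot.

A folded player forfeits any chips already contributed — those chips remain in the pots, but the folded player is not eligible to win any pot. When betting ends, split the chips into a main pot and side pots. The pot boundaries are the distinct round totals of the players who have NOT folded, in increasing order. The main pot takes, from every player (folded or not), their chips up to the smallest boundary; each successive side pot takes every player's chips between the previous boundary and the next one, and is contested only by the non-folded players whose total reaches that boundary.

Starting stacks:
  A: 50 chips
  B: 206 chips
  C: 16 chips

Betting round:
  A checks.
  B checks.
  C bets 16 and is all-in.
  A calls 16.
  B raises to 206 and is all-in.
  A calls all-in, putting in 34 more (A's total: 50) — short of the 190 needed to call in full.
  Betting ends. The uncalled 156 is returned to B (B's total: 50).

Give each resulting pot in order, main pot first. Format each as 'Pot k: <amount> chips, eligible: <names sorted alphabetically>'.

Contributions (after 156 returned to B): A=50, B=50, C=16
Pot levels (distinct totals of non-folded players): 16, 50
Layer 1-16: 16 each from A, B, C = 16*3 = 48 chips; eligible A, B, C
Layer 17-50: 34 each from A, B = 34*2 = 68 chips; eligible A, B

Pot 1: 48 chips, eligible: A, B, C
Pot 2: 68 chips, eligible: A, B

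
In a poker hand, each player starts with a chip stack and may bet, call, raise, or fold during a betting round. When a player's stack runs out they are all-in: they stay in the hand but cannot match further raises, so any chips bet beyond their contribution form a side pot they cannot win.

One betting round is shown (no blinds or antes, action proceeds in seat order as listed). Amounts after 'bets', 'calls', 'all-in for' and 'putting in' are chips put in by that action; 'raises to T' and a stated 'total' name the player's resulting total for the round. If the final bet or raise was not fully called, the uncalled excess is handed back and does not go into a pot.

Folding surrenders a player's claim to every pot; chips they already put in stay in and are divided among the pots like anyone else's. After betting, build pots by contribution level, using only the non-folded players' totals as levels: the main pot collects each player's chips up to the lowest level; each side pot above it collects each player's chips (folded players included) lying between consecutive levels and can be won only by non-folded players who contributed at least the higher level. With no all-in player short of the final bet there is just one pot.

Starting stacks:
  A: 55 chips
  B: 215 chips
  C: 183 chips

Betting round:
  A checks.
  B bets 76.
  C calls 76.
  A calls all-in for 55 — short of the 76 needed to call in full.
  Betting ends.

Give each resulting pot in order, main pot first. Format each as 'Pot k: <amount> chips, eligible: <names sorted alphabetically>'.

Contributions: A=55, B=76, C=76
Pot levels (distinct totals of non-folded players): 55, 76
Layer 1-55: 55 each from A, B, C = 55*3 = 165 chips; eligible A, B, C
Layer 56-76: 21 each from B, C = 21*2 = 42 chips; eligible B, C

Pot 1: 165 chips, eligible: A, B, C
Pot 2: 42 chips, eligible: B, C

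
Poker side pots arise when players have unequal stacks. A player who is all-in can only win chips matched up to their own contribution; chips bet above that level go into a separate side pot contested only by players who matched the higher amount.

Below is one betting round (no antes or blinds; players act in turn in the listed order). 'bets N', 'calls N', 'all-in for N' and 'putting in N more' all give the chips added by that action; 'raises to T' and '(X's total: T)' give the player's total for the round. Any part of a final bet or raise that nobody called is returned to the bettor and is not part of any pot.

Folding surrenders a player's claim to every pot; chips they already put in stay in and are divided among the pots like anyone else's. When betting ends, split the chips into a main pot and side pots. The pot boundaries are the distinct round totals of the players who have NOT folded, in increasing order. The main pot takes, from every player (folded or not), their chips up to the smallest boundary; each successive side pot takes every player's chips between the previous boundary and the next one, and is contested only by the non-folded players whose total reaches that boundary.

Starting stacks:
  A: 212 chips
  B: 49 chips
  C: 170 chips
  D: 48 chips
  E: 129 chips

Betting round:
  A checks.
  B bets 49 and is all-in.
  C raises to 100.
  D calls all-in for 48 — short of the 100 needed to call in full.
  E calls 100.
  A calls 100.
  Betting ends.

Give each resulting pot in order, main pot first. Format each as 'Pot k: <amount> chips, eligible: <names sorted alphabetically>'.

Contributions: A=100, B=49, C=100, D=48, E=100
Pot levels (distinct totals of non-folded players): 48, 49, 100
Layer 1-48: 48 each from A, B, C, D, E = 48*5 = 240 chips; eligible A, B, C, D, E
Layer 49-49: 1 each from A, B, C, E = 1*4 = 4 chips; eligible A, B, C, E
Layer 50-100: 51 each from A, C, E = 51*3 = 153 chips; eligible A, C, E

Pot 1: 240 chips, eligible: A, B, C, D, E
Pot 2: 4 chips, eligible: A, B, C, E
Pot 3: 153 chips, eligible: A, C, E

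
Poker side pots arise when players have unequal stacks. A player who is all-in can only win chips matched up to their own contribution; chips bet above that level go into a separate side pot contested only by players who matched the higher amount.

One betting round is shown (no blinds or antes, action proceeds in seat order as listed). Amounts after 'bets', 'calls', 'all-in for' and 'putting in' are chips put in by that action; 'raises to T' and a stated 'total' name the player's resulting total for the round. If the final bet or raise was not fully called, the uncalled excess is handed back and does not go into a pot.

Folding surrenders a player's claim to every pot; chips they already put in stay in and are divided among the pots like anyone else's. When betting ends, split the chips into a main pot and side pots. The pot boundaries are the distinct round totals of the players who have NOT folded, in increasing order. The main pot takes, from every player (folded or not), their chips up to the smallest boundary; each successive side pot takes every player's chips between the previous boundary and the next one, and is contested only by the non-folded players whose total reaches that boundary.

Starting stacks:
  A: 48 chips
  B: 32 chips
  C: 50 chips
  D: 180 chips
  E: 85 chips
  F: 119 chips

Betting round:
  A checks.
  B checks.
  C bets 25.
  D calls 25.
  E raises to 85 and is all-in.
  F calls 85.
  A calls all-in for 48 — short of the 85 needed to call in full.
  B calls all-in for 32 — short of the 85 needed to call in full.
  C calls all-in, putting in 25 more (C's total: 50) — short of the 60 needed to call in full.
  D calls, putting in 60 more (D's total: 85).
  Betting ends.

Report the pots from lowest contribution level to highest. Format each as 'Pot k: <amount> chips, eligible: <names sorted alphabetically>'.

Pot 1: 192 chips, eligible: A, B, C, D, E, F
Pot 2: 80 chips, eligible: A, C, D, E, F
Pot 3: 8 chips, eligible: C, D, E, F
Pot 4: 105 chips, eligible: D, E, F

Derivation:
Contributions: A=48, B=32, C=50, D=85, E=85, F=85
Pot levels (distinct totals of non-folded players): 32, 48, 50, 85
Layer 1-32: 32 each from A, B, C, D, E, F = 32*6 = 192 chips; eligible A, B, C, D, E, F
Layer 33-48: 16 each from A, C, D, E, F = 16*5 = 80 chips; eligible A, C, D, E, F
Layer 49-50: 2 each from C, D, E, F = 2*4 = 8 chips; eligible C, D, E, F
Layer 51-85: 35 each from D, E, F = 35*3 = 105 chips; eligible D, E, F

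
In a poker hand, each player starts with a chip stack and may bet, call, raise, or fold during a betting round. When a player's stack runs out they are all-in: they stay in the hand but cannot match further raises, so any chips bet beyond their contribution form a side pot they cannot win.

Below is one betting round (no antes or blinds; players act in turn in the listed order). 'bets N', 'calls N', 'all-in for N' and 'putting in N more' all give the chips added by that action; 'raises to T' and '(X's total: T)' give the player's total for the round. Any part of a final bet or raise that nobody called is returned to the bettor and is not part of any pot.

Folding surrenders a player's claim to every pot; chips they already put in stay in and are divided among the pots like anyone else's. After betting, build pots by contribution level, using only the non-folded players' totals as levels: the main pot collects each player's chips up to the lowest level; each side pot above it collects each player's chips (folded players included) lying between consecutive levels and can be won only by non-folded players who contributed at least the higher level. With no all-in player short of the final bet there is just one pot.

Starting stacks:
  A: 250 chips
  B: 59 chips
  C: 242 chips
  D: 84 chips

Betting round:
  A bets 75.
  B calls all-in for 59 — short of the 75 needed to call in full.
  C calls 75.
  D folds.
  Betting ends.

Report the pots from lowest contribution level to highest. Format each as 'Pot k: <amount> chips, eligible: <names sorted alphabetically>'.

Contributions: A=75, B=59, C=75
Folded: D
Pot levels (distinct totals of non-folded players): 59, 75
Layer 1-59: 59 each from A, B, C = 59*3 = 177 chips; eligible A, B, C
Layer 60-75: 16 each from A, C = 16*2 = 32 chips; eligible A, C

Pot 1: 177 chips, eligible: A, B, C
Pot 2: 32 chips, eligible: A, C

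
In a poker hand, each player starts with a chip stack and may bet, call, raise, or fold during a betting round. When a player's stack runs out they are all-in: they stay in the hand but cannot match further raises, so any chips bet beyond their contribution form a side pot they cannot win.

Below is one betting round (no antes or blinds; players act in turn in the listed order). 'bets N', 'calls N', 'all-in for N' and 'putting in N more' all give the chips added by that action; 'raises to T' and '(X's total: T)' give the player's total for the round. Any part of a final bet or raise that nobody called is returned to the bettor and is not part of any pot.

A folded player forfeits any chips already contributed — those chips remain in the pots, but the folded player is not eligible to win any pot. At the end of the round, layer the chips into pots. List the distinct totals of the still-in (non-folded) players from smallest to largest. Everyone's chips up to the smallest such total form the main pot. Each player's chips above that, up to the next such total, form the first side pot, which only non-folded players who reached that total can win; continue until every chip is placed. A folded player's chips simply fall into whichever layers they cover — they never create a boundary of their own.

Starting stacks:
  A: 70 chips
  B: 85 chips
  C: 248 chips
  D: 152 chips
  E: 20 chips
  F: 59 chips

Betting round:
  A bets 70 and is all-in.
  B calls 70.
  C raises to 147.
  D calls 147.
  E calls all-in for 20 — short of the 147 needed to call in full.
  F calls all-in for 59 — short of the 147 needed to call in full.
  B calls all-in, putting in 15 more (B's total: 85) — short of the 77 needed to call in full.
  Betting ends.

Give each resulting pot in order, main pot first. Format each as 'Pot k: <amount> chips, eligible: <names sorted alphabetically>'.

Pot 1: 120 chips, eligible: A, B, C, D, E, F
Pot 2: 195 chips, eligible: A, B, C, D, F
Pot 3: 44 chips, eligible: A, B, C, D
Pot 4: 45 chips, eligible: B, C, D
Pot 5: 124 chips, eligible: C, D

Derivation:
Contributions: A=70, B=85, C=147, D=147, E=20, F=59
Pot levels (distinct totals of non-folded players): 20, 59, 70, 85, 147
Layer 1-20: 20 each from A, B, C, D, E, F = 20*6 = 120 chips; eligible A, B, C, D, E, F
Layer 21-59: 39 each from A, B, C, D, F = 39*5 = 195 chips; eligible A, B, C, D, F
Layer 60-70: 11 each from A, B, C, D = 11*4 = 44 chips; eligible A, B, C, D
Layer 71-85: 15 each from B, C, D = 15*3 = 45 chips; eligible B, C, D
Layer 86-147: 62 each from C, D = 62*2 = 124 chips; eligible C, D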